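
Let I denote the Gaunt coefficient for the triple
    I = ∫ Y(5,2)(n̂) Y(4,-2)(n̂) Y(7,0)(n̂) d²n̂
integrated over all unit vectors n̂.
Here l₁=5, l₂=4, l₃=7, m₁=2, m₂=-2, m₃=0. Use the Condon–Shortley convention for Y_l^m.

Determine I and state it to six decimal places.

m-sum 0 ✓  L=16 even ✓  1≤7≤9 ✓
Π(2lᵢ+1) = 11×9×15 = 1485
triangle coeff Δ(5,4,7) = 1/6126120
Σ_t [0,2]: t=0:+1/69120 t=1:−1/20736 t=2:+1/69120 = -1/51840
(3j)²=280/21879 [(5 4 7; 0 0 0)], sign=+1
Σ_t [0,2]: t=0:+1/69120 t=1:−1/172800 t=2:+1/7257600 = 1/113400
(3j)²=512/36465 [(5 4 7; 2 -2 0)], sign=-1
⇒ 4πI² = 143360/537251
I = (-1)√(143360/537251/(4π)) = -0.14572043

-0.145720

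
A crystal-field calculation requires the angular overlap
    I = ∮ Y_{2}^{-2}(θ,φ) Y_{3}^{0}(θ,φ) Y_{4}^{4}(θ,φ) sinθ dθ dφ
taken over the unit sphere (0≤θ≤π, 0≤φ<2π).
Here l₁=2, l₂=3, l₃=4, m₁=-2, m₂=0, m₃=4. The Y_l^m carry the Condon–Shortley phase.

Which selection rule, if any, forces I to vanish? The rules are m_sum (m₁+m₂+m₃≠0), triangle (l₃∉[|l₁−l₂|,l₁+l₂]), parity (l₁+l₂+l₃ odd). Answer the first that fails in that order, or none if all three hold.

m_sum

Σmᵢ = 2  ✗
l₃∈[|l₁−l₂|,l₁+l₂]=[1,5], have l₃=4
Σlᵢ = 9 ⇒ odd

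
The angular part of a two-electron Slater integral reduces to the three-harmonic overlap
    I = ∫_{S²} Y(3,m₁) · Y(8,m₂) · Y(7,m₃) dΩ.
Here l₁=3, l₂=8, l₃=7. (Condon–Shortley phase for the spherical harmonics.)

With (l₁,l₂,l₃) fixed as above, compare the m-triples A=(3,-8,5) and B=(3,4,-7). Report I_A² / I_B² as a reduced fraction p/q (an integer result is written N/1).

20/1

l's match ⇒ only the (l;m) 3-j factors differ between A and B.
A: triangle coeff Δ(3,8,7) = 1/5290740; Σ_t [0,0]: t=0:+1/22992076800 = 1/22992076800; (3j)²=5/969 [(3 8 7; 3 -8 5)], sign=+1
B: triangle coeff Δ(3,8,7) = 1/5290740; Σ_t [0,0]: t=0:+1/22992076800 = 1/22992076800; (3j)²=1/3876 [(3 8 7; 3 4 -7)], sign=+1
I_A²/I_B² = (5/969)/(1/3876) = 20/1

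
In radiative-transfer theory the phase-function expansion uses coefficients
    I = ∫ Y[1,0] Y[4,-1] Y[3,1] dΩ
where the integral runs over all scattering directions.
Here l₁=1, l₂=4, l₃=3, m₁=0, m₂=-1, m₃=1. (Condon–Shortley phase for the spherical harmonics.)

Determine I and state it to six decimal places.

m-sum 0 ✓  L=8 even ✓  3≤3≤5 ✓
Π(2lᵢ+1) = 3×9×7 = 189
triangle coeff Δ(1,4,3) = 1/252
Σ_t [1,1]: t=1:−1/36 = -1/36
(3j)²=4/63 [(1 4 3; 0 0 0)], sign=+1
Σ_t [1,1]: t=1:−1/48 = -1/48
(3j)²=5/84 [(1 4 3; 0 -1 1)], sign=-1
⇒ 4πI² = 5/7
I = (-1)√(5/7/(4π)) = -0.23841361

-0.238414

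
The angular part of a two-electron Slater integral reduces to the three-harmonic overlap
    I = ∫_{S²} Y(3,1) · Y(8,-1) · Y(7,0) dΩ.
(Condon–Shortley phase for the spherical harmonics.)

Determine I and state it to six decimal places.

-0.068135

m-sum 0 ✓  L=18 even ✓  5≤7≤11 ✓
Π(2lᵢ+1) = 7×17×15 = 1785
triangle coeff Δ(3,8,7) = 1/5290740
Σ_t [1,3]: t=1:−1/7257600 t=2:+1/2073600 t=3:−1/7257600 = 1/4838400
(3j)²=252/20995 [(3 8 7; 0 0 0)], sign=-1
Σ_t [0,2]: t=0:+1/29030400 t=1:−1/3110400 t=2:+1/4838400 = -1/12441600
(3j)²=343/125970 [(3 8 7; 1 -1 0)], sign=+1
⇒ 4πI² = 302526/5185765
I = (-1)√(302526/5185765/(4π)) = -0.06813496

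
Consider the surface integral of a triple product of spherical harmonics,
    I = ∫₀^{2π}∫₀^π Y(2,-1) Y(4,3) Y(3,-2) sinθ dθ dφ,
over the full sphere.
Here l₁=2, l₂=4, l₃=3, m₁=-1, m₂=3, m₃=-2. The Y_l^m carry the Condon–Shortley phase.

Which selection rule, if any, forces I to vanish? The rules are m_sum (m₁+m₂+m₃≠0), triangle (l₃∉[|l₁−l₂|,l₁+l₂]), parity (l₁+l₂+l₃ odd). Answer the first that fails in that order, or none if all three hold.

azimuthal sum: -1 + 3 − 2 = 0  ✓
2 ≤ 3 ≤ 6 (triangle on l)  ✓
L = 2 + 4 + 3 = 9 (odd)  ✗

parity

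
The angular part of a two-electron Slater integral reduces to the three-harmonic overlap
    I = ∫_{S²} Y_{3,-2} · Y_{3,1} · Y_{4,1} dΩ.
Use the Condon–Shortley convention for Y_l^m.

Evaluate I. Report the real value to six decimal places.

m-sum 0 ✓  L=10 even ✓  0≤4≤6 ✓
Π(2lᵢ+1) = 7×7×9 = 441
triangle coeff Δ(3,3,4) = 1/34650
Σ_t [0,2]: t=0:+1/72 t=1:−1/16 t=2:+1/72 = -5/144
(3j)²=2/77 [(3 3 4; 0 0 0)], sign=-1
Σ_t [1,2]: t=1:−1/144 t=2:+1/48 = 1/72
(3j)²=16/693 [(3 3 4; -2 1 1)], sign=-1
⇒ 4πI² = 32/121
I = (+1)√(32/121/(4π)) = 0.14506992

0.145070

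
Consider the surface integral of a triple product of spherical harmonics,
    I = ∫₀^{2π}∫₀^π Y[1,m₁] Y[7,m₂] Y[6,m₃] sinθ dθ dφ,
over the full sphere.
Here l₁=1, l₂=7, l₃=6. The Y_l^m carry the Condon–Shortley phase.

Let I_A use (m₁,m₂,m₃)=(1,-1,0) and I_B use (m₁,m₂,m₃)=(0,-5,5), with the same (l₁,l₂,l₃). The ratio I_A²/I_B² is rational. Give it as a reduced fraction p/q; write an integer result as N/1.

7/6

Same 1,7,6: normalisation and zero-m 3j drop out of the ratio.
A: Δ: 2! 0! 12! / 15! → 1/1365; sum: t=0:+1/1036800 = 1/1036800; 3j²(1 7 6; 1 -1 0) = Δ·Π!·Σ² = 4/195  (sign +1)
B: Δ: 2! 0! 12! / 15! → 1/1365; sum: t=1:−1/39916800 = -1/39916800; 3j²(1 7 6; 0 -5 5) = Δ·Π!·Σ² = 8/455  (sign +1)
I_A²/I_B² = (4/195)/(8/455) = 7/6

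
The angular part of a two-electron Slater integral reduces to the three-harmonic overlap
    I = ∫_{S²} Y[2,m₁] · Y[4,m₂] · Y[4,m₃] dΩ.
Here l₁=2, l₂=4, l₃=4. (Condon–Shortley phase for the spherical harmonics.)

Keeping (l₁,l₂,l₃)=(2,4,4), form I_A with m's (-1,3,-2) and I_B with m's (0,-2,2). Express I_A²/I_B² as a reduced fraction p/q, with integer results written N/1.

525/64

l's match ⇒ only the (l;m) 3-j factors differ between A and B.
A: triangle coeff Δ(2,4,4) = 1/13860; Σ_t [1,2]: t=1:−1/1440 t=2:+1/240 = 1/288; (3j)²=5/132 [(2 4 4; -1 3 -2)], sign=+1
B: triangle coeff Δ(2,4,4) = 1/13860; Σ_t [0,2]: t=0:+1/192 t=1:−1/120 t=2:+1/2880 = -1/360; (3j)²=16/3465 [(2 4 4; 0 -2 2)], sign=-1
I_A²/I_B² = (5/132)/(16/3465) = 525/64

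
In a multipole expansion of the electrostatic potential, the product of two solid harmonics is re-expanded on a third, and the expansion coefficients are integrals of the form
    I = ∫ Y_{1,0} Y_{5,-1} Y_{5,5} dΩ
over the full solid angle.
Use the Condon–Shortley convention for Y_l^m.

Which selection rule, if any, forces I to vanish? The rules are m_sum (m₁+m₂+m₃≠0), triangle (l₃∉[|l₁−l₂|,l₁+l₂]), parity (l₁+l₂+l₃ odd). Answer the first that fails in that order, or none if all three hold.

m_sum

azimuthal sum: 0 − 1 + 5 = 4  ✗
4 ≤ 5 ≤ 6 (triangle on l)
L = 1 + 5 + 5 = 11 (odd)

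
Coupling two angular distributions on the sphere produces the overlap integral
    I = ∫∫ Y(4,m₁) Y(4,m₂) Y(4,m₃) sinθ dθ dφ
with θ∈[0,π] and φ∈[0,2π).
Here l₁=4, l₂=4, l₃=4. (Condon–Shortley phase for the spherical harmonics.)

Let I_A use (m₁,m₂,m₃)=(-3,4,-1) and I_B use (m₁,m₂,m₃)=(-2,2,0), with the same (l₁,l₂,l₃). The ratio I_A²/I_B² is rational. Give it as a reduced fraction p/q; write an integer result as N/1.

Same 4,4,4: normalisation and zero-m 3j drop out of the ratio.
A: Δ: 4! 4! 4! / 13! → 1/450450; sum: t=4:+1/3456 = 1/3456; 3j²(4 4 4; -3 4 -1) = Δ·Π!·Σ² = 35/1287  (sign -1)
B: Δ: 4! 4! 4! / 13! → 1/450450; sum: t=2:+1/2304 t=3:−1/216 t=4:+1/384 = -11/6912; 3j²(4 4 4; -2 2 0) = Δ·Π!·Σ² = 11/1638  (sign -1)
I_A²/I_B² = (35/1287)/(11/1638) = 490/121

490/121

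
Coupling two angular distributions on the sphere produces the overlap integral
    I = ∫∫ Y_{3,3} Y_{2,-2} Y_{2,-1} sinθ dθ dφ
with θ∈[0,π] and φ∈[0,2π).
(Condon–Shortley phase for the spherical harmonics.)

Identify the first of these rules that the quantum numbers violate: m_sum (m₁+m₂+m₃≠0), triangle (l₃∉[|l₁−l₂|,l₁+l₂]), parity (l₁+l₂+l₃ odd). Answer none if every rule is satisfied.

Σmᵢ = 0  ✓
l₃∈[|l₁−l₂|,l₁+l₂]=[1,5], have l₃=2  ✓
Σlᵢ = 7 ⇒ odd  ✗

parity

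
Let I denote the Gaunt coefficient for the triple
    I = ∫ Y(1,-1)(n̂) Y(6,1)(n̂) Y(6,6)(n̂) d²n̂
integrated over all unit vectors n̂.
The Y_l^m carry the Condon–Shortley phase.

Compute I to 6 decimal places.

0.000000

m-sum = -1 + 1 + 6 = 6 ≠ 0 ⇒ I = 0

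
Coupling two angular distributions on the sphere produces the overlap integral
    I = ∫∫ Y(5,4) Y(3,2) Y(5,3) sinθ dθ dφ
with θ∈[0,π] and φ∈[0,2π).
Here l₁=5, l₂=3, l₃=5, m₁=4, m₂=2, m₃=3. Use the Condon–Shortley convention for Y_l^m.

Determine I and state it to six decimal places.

4 + 2 + 3 = 9 ≠ 0: azimuthal integral kills it; I = 0

0.000000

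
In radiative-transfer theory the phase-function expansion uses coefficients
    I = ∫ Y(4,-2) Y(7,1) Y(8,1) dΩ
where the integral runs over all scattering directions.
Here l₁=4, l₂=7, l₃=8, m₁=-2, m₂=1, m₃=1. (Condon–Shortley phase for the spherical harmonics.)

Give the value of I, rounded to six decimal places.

L=19 odd ⇒ parity kills the (l;000) factor ⇒ I = 0

0.000000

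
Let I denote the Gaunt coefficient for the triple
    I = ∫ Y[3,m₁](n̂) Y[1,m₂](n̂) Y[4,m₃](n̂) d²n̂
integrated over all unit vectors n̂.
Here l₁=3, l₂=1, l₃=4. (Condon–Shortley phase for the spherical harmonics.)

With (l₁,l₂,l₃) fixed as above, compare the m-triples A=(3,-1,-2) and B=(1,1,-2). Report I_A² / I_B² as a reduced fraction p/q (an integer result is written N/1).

1/15

l's match ⇒ only the (l;m) 3-j factors differ between A and B.
A: triangle coeff Δ(3,1,4) = 1/252; Σ_t [0,0]: t=0:+1/1440 = 1/1440; (3j)²=1/252 [(3 1 4; 3 -1 -2)], sign=+1
B: triangle coeff Δ(3,1,4) = 1/252; Σ_t [0,0]: t=0:+1/96 = 1/96; (3j)²=5/84 [(3 1 4; 1 1 -2)], sign=+1
I_A²/I_B² = (1/252)/(5/84) = 1/15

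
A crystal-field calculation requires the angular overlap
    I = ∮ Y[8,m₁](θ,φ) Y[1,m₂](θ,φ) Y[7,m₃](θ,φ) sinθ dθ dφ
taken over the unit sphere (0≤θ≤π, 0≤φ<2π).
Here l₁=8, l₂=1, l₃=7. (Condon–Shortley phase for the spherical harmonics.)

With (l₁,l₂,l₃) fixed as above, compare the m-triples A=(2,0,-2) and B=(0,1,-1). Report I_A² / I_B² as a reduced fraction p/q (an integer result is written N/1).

Same 8,1,7: normalisation and zero-m 3j drop out of the ratio.
A: Δ: 2! 14! 0! / 17! → 1/2040; sum: t=1:−1/43545600 = -1/43545600; 3j²(8 1 7; 2 0 -2) = Δ·Π!·Σ² = 1/34  (sign +1)
B: Δ: 2! 14! 0! / 17! → 1/2040; sum: t=2:+1/58060800 = 1/58060800; 3j²(8 1 7; 0 1 -1) = Δ·Π!·Σ² = 7/510  (sign +1)
I_A²/I_B² = (1/34)/(7/510) = 15/7

15/7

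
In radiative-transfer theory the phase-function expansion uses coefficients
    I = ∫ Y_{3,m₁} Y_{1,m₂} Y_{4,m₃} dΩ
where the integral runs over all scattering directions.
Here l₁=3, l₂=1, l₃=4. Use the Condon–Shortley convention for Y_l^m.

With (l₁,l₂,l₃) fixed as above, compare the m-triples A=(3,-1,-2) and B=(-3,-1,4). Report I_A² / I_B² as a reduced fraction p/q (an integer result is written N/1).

1/28

Same 3,1,4: normalisation and zero-m 3j drop out of the ratio.
A: Δ: 0! 6! 2! / 9! → 1/252; sum: t=0:+1/1440 = 1/1440; 3j²(3 1 4; 3 -1 -2) = Δ·Π!·Σ² = 1/252  (sign +1)
B: Δ: 0! 6! 2! / 9! → 1/252; sum: t=0:+1/1440 = 1/1440; 3j²(3 1 4; -3 -1 4) = Δ·Π!·Σ² = 1/9  (sign +1)
I_A²/I_B² = (1/252)/(1/9) = 1/28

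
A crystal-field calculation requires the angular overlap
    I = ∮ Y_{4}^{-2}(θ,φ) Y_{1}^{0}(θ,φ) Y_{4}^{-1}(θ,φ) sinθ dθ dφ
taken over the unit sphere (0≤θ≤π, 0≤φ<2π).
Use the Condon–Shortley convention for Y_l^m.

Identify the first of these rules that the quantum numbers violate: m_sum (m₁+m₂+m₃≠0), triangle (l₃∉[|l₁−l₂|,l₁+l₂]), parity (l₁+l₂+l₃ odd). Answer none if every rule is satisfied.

m_sum

m₁+m₂+m₃ = -2 + 0 − 1 = -3  ✗
triangle: |4−1|=3 ≤ l₃=4 ≤ 4+1=5
parity: l₁+l₂+l₃ = 9 is odd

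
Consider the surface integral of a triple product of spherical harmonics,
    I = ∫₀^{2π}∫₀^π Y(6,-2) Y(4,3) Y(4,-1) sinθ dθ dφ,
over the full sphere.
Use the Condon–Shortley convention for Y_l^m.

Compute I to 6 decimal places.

m-sum 0 ✓  L=14 even ✓  2≤4≤10 ✓
Π(2lᵢ+1) = 13×9×9 = 1053
triangle coeff Δ(6,4,4) = 1/1261260
Σ_t [2,4]: t=2:+1/4608 t=3:−1/1296 t=4:+1/4608 = -7/20736
(3j)²=20/1287 [(6 4 4; 0 0 0)], sign=-1
Σ_t [5,6]: t=5:−1/8640 t=6:+1/34560 = -1/11520
(3j)²=3/143 [(6 4 4; -2 3 -1)], sign=+1
⇒ 4πI² = 540/1573
I = (-1)√(540/1573/(4π)) = -0.16528277

-0.165283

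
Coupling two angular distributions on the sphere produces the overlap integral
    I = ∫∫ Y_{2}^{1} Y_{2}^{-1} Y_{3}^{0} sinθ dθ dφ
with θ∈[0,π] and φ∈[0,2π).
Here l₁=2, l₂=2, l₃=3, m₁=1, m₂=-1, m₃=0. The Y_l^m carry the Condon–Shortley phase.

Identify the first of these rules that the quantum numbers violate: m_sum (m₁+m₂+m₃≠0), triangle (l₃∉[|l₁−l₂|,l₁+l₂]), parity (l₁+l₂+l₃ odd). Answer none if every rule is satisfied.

azimuthal sum: 1 − 1 + 0 = 0  ✓
0 ≤ 3 ≤ 4 (triangle on l)  ✓
L = 2 + 2 + 3 = 7 (odd)  ✗

parity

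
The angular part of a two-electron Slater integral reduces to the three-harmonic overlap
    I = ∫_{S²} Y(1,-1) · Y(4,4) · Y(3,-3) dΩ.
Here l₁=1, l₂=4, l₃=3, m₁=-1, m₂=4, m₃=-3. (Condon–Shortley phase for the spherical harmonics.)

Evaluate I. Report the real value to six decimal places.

0.325735

Rules hold: Σm=0, L=8 even, 3≤3≤5.
N = 3·9·7 = 189
Δ = 2!·0!·6!/9! = 1/252
Racah Σ t=1..1: t=1:−1/36 = -1/36
⇒ 3j(1 4 3; 0 0 0)² = 4/63, sgn +1
Racah Σ t=2..2: t=2:+1/1440 = 1/1440
⇒ 3j(1 4 3; -1 4 -3)² = 1/9, sgn +1
4πI² = N·(3j₀)²·(3jₘ)² = 4/3
I = +1·√(1.33333/4π) = 0.32573501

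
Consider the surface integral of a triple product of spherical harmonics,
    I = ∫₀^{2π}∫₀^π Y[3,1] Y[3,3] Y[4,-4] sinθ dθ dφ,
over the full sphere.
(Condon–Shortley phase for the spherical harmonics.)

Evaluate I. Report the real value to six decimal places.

Rules hold: Σm=0, L=10 even, 0≤4≤6.
N = 7·7·9 = 441
Δ = 2!·4!·4!/11! = 1/34650
Racah Σ t=0..2: t=0:+1/72 t=1:−1/16 t=2:+1/72 = -5/144
⇒ 3j(3 3 4; 0 0 0)² = 2/77, sgn -1
Racah Σ t=2..2: t=2:+1/1152 = 1/1152
⇒ 3j(3 3 4; 1 3 -4)² = 1/33, sgn +1
4πI² = N·(3j₀)²·(3jₘ)² = 42/121
I = -1·√(0.347107/4π) = -0.16619847

-0.166198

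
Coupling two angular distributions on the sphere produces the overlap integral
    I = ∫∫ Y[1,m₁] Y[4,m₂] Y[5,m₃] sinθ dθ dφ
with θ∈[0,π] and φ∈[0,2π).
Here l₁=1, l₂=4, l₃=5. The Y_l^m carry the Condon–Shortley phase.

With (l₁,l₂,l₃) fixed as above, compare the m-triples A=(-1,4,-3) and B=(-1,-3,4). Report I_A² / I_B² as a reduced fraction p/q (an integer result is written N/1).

Shared (l₁,l₂,l₃)=(1,4,5): N and (l;000)² cancel in I_A²/I_B².
A: Δ = 0!·2!·8!/11! = 1/495; Racah Σ t=0..0: t=0:+1/80640 = 1/80640; ⇒ 3j(1 4 5; -1 4 -3)² = 1/495, sgn +1
B: Δ = 0!·2!·8!/11! = 1/495; Racah Σ t=0..0: t=0:+1/10080 = 1/10080; ⇒ 3j(1 4 5; -1 -3 4)² = 4/55, sgn -1
I_A²/I_B² = (1/495)/(4/55) = 1/36

1/36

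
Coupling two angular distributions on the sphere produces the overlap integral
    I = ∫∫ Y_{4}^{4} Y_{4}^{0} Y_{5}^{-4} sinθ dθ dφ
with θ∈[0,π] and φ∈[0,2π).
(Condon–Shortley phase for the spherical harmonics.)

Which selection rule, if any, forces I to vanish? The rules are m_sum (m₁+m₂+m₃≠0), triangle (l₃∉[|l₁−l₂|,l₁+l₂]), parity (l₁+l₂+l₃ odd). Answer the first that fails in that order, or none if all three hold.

parity

m₁+m₂+m₃ = 4 + 0 − 4 = 0  ✓
triangle: |4−4|=0 ≤ l₃=5 ≤ 4+4=8  ✓
parity: l₁+l₂+l₃ = 13 is odd  ✗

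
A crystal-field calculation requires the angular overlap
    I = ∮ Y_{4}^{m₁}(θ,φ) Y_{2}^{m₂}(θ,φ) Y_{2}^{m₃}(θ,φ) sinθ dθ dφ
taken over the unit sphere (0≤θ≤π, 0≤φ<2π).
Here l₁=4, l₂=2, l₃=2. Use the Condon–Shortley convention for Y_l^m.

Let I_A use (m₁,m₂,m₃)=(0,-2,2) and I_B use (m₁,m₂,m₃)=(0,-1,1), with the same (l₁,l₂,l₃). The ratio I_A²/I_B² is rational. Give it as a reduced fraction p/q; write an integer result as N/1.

Shared (l₁,l₂,l₃)=(4,2,2): N and (l;000)² cancel in I_A²/I_B².
A: Δ = 4!·4!·0!/9! = 1/630; Racah Σ t=0..0: t=0:+1/576 = 1/576; ⇒ 3j(4 2 2; 0 -2 2)² = 1/630, sgn +1
B: Δ = 4!·4!·0!/9! = 1/630; Racah Σ t=1..1: t=1:−1/36 = -1/36; ⇒ 3j(4 2 2; 0 -1 1)² = 8/315, sgn +1
I_A²/I_B² = (1/630)/(8/315) = 1/16

1/16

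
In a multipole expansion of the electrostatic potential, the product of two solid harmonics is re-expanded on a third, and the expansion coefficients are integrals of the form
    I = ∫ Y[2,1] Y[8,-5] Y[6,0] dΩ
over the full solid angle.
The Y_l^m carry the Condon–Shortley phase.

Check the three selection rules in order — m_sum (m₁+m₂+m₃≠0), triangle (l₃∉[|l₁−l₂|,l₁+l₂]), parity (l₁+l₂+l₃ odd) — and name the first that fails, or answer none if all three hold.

Σmᵢ = -4  ✗
l₃∈[|l₁−l₂|,l₁+l₂]=[6,10], have l₃=6
Σlᵢ = 16 ⇒ even

m_sum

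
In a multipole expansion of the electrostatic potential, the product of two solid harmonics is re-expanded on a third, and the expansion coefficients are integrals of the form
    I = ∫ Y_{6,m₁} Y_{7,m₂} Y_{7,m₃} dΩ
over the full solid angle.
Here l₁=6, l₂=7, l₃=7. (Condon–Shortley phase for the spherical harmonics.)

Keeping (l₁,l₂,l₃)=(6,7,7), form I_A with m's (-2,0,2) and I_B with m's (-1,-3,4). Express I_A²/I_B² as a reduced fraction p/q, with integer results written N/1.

Same 6,7,7: normalisation and zero-m 3j drop out of the ratio.
A: Δ: 6! 6! 8! / 21! → 1/2444321880; sum: t=2:+1/24883200 t=3:−1/2488320 t=4:+1/1658880 t=5:−1/6220800 t=6:+1/174182400 = 1/11612160; 3j²(6 7 7; -2 0 2) = Δ·Π!·Σ² = 150/46189  (sign -1)
B: Δ: 6! 6! 8! / 21! → 1/2444321880; sum: t=1:−1/62208000 t=2:+1/8294400 t=3:−1/8709120 t=4:+1/69672960 = 1/248832000; 3j²(6 7 7; -1 -3 4) = Δ·Π!·Σ² = 7/83980  (sign -1)
I_A²/I_B² = (150/46189)/(7/83980) = 3000/77

3000/77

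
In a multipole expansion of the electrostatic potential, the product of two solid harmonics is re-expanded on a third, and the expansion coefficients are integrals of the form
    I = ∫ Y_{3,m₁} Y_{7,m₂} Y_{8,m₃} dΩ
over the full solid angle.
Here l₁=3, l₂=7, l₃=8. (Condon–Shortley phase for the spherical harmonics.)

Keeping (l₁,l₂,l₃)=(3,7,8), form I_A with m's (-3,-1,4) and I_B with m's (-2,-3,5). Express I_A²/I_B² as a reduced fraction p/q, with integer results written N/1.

2025/416

Same 3,7,8: normalisation and zero-m 3j drop out of the ratio.
A: Δ: 2! 4! 12! / 19! → 1/5290740; sum: t=2:+1/46448640 = 1/46448640; 3j²(3 7 8; -3 -1 4) = Δ·Π!·Σ² = 2475/117572  (sign +1)
B: Δ: 2! 4! 12! / 19! → 1/5290740; sum: t=1:−1/52254720 t=2:+1/87091200 = -1/130636800; 3j²(3 7 8; -2 -3 5) = Δ·Π!·Σ² = 88/20349  (sign +1)
I_A²/I_B² = (2475/117572)/(88/20349) = 2025/416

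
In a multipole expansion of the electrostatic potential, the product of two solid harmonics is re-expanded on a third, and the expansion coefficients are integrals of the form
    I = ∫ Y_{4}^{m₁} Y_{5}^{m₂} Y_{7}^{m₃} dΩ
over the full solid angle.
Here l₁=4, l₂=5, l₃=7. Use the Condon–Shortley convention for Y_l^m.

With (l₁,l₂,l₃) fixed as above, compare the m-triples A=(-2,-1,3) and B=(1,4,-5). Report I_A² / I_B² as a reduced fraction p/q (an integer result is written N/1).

2366/2673

Same 4,5,7: normalisation and zero-m 3j drop out of the ratio.
A: Δ: 2! 6! 8! / 17! → 1/6126120; sum: t=0:+1/829440 t=1:−1/86400 t=2:+1/138240 = -13/4147200; 3j²(4 5 7; -2 -1 3) = Δ·Π!·Σ² = 13/3740  (sign -1)
B: Δ: 2! 6! 8! / 17! → 1/6126120; sum: t=1:−1/1935360 t=2:+1/1209600 = 1/3225600; 3j²(4 5 7; 1 4 -5) = Δ·Π!·Σ² = 243/61880  (sign +1)
I_A²/I_B² = (13/3740)/(243/61880) = 2366/2673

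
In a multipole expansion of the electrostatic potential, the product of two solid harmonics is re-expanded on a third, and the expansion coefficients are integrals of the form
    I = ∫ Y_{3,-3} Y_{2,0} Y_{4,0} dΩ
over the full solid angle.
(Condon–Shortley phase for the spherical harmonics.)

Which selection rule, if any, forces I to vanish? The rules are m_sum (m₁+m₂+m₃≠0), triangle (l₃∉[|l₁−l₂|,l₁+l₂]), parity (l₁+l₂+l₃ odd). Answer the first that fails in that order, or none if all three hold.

m_sum

Σmᵢ = -3  ✗
l₃∈[|l₁−l₂|,l₁+l₂]=[1,5], have l₃=4
Σlᵢ = 9 ⇒ odd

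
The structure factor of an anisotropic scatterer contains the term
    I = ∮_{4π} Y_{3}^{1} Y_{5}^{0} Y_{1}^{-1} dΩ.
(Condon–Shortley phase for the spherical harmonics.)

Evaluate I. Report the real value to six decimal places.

0.000000

l₃=1 ∉ [2,8] — triangle fails ⇒ I = 0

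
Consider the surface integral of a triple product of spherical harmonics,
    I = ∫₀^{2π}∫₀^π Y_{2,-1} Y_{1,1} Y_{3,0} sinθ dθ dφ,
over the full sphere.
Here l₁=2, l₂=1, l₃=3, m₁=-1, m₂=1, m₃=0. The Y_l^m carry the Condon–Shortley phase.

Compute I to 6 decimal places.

Checks pass: Σm=0; 6 even; l₃=3∈[1,3].
(2·2+1)(2·1+1)(2·3+1) = 105
Δ: 0! 4! 2! / 7! → 1/105
sum: t=0:+1/4 = 1/4
3j²(2 1 3; 0 0 0) = Δ·Π!·Σ² = 3/35  (sign -1)
sum: t=0:+1/12 = 1/12
3j²(2 1 3; -1 1 0) = Δ·Π!·Σ² = 1/35  (sign -1)
combine: 4πI² = 105·3/35·1/35 = 9/35
take √, sign +1: I = 0.14304817

0.143048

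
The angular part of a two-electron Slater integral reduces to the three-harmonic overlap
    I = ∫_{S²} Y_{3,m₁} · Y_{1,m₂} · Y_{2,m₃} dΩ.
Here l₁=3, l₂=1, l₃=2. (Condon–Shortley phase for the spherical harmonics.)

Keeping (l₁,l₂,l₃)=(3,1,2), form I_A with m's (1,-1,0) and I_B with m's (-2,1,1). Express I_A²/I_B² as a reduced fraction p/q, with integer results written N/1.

3/5

Same 3,1,2: normalisation and zero-m 3j drop out of the ratio.
A: Δ: 2! 4! 0! / 7! → 1/105; sum: t=0:+1/8 = 1/8; 3j²(3 1 2; 1 -1 0) = Δ·Π!·Σ² = 2/35  (sign +1)
B: Δ: 2! 4! 0! / 7! → 1/105; sum: t=2:+1/12 = 1/12; 3j²(3 1 2; -2 1 1) = Δ·Π!·Σ² = 2/21  (sign -1)
I_A²/I_B² = (2/35)/(2/21) = 3/5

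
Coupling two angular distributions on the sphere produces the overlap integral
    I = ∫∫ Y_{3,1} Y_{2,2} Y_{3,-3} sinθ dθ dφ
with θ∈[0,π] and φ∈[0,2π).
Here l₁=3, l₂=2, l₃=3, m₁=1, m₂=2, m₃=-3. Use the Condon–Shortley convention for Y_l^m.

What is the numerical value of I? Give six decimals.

0.132981

Rules hold: Σm=0, L=8 even, 1≤3≤5.
N = 7·5·7 = 245
Δ = 2!·4!·2!/9! = 1/3780
Racah Σ t=0..2: t=0:+1/24 t=1:−1/4 t=2:+1/24 = -1/6
⇒ 3j(3 2 3; 0 0 0)² = 4/105, sgn +1
Racah Σ t=2..2: t=2:+1/96 = 1/96
⇒ 3j(3 2 3; 1 2 -3)² = 1/42, sgn +1
4πI² = N·(3j₀)²·(3jₘ)² = 2/9
I = +1·√(0.222222/4π) = 0.13298076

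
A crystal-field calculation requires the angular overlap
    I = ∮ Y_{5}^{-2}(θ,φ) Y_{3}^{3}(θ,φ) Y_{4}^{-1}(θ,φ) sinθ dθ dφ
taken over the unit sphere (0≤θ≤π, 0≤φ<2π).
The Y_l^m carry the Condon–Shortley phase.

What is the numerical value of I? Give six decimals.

m-sum 0 ✓  L=12 even ✓  2≤4≤8 ✓
Π(2lᵢ+1) = 11×7×9 = 693
triangle coeff Δ(5,3,4) = 1/180180
Σ_t [1,3]: t=1:−1/576 t=2:+1/144 t=3:−1/576 = 1/288
(3j)²=20/1001 [(5 3 4; 0 0 0)], sign=+1
Σ_t [4,4]: t=4:+1/1728 = 1/1728
(3j)²=25/858 [(5 3 4; -2 3 -1)], sign=-1
⇒ 4πI² = 750/1859
I = (-1)√(750/1859/(4π)) = -0.17917854

-0.179179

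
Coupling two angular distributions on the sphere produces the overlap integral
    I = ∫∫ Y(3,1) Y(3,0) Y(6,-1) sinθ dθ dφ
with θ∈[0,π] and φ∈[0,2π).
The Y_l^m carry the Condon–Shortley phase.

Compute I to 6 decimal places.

Rules hold: Σm=0, L=12 even, 0≤6≤6.
N = 7·7·13 = 637
Δ = 0!·6!·6!/13! = 1/12012
Racah Σ t=0..0: t=0:+1/1296 = 1/1296
⇒ 3j(3 3 6; 0 0 0)² = 100/3003, sgn +1
Racah Σ t=0..0: t=0:+1/1728 = 1/1728
⇒ 3j(3 3 6; 1 0 -1)² = 25/858, sgn -1
4πI² = N·(3j₀)²·(3jₘ)² = 8750/14157
I = -1·√(0.618069/4π) = -0.22177545

-0.221775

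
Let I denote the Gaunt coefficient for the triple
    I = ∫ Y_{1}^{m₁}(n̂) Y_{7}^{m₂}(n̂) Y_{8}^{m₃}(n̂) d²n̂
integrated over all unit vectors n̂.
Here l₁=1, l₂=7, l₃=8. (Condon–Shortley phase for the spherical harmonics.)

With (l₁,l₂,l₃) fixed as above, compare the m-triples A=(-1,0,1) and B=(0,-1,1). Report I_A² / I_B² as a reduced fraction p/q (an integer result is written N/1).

4/7

l's match ⇒ only the (l;m) 3-j factors differ between A and B.
A: triangle coeff Δ(1,7,8) = 1/2040; Σ_t [0,0]: t=0:+1/50803200 = 1/50803200; (3j)²=3/170 [(1 7 8; -1 0 1)], sign=-1
B: triangle coeff Δ(1,7,8) = 1/2040; Σ_t [0,0]: t=0:+1/29030400 = 1/29030400; (3j)²=21/680 [(1 7 8; 0 -1 1)], sign=-1
I_A²/I_B² = (3/170)/(21/680) = 4/7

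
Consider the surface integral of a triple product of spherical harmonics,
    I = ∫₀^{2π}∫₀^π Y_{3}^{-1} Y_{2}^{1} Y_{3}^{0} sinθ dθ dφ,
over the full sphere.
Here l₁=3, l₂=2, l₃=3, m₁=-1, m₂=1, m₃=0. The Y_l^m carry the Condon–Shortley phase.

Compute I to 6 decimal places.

Rules hold: Σm=0, L=8 even, 1≤3≤5.
N = 7·5·7 = 245
Δ = 2!·4!·2!/9! = 1/3780
Racah Σ t=0..2: t=0:+1/24 t=1:−1/4 t=2:+1/24 = -1/6
⇒ 3j(3 2 3; 0 0 0)² = 4/105, sgn +1
Racah Σ t=1..2: t=1:−1/12 t=2:+1/8 = 1/24
⇒ 3j(3 2 3; -1 1 0)² = 1/210, sgn -1
4πI² = N·(3j₀)²·(3jₘ)² = 2/45
I = -1·√(0.0444444/4π) = -0.05947080

-0.059471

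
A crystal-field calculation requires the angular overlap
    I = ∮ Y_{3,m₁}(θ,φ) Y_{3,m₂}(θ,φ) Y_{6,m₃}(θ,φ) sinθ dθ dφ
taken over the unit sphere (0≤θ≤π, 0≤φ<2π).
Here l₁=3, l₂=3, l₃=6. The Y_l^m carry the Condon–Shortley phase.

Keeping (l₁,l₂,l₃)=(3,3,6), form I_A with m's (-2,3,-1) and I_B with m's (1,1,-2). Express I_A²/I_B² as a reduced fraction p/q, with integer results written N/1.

1/60

Same 3,3,6: normalisation and zero-m 3j drop out of the ratio.
A: Δ: 0! 6! 6! / 13! → 1/12012; sum: t=0:+1/86400 = 1/86400; 3j²(3 3 6; -2 3 -1) = Δ·Π!·Σ² = 1/1716  (sign -1)
B: Δ: 0! 6! 6! / 13! → 1/12012; sum: t=0:+1/2304 = 1/2304; 3j²(3 3 6; 1 1 -2) = Δ·Π!·Σ² = 5/143  (sign +1)
I_A²/I_B² = (1/1716)/(5/143) = 1/60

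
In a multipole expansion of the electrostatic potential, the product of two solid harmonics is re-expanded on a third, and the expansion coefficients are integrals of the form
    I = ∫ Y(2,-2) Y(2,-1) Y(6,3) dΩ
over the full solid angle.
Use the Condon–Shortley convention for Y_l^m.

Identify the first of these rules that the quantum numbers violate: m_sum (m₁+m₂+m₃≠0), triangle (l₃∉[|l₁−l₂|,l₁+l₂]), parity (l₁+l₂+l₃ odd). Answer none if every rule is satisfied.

triangle

Σmᵢ = 0  ✓
l₃∈[|l₁−l₂|,l₁+l₂]=[0,4], have l₃=6  ✗
Σlᵢ = 10 ⇒ even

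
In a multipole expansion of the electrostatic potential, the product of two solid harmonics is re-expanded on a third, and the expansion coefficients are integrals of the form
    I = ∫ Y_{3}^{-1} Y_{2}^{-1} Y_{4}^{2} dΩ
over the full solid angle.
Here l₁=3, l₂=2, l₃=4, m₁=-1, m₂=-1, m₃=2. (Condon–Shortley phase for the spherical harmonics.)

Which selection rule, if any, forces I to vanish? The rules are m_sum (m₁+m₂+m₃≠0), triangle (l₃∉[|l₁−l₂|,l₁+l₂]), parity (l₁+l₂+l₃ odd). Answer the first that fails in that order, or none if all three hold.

parity

m₁+m₂+m₃ = -1 − 1 + 2 = 0  ✓
triangle: |3−2|=1 ≤ l₃=4 ≤ 3+2=5  ✓
parity: l₁+l₂+l₃ = 9 is odd  ✗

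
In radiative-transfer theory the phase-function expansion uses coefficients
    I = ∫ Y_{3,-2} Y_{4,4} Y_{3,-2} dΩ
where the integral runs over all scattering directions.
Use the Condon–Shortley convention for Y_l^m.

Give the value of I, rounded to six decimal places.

Checks pass: Σm=0; 10 even; l₃=3∈[1,7].
(2·3+1)(2·4+1)(2·3+1) = 441
Δ: 4! 2! 4! / 11! → 1/34650
sum: t=1:−1/72 t=2:+1/16 t=3:−1/72 = 5/144
3j²(3 4 3; 0 0 0) = Δ·Π!·Σ² = 2/77  (sign -1)
sum: t=4:+1/576 = 1/576
3j²(3 4 3; -2 4 -2) = Δ·Π!·Σ² = 5/99  (sign -1)
combine: 4πI² = 441·2/77·5/99 = 70/121
take √, sign +1: I = 0.21456131

0.214561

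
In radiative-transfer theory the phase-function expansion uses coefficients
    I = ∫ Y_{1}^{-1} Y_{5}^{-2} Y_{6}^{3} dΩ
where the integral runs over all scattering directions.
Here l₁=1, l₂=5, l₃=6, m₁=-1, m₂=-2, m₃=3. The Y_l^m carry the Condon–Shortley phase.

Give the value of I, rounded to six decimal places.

Checks pass: Σm=0; 12 even; l₃=6∈[4,6].
(2·1+1)(2·5+1)(2·6+1) = 429
Δ: 0! 2! 10! / 13! → 1/858
sum: t=0:+1/14400 = 1/14400
3j²(1 5 6; 0 0 0) = Δ·Π!·Σ² = 6/143  (sign +1)
sum: t=0:+1/60480 = 1/60480
3j²(1 5 6; -1 -2 3) = Δ·Π!·Σ² = 6/143  (sign -1)
combine: 4πI² = 429·6/143·6/143 = 108/143
take √, sign -1: I = -0.24515397

-0.245154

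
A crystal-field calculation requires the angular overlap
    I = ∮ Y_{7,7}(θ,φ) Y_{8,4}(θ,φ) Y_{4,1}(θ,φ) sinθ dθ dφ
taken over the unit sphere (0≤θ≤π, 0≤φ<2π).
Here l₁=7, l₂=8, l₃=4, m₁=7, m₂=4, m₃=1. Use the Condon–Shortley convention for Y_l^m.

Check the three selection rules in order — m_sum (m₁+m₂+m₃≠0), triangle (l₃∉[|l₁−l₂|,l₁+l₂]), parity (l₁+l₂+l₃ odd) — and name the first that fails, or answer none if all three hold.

azimuthal sum: 7 + 4 + 1 = 12  ✗
1 ≤ 4 ≤ 15 (triangle on l)
L = 7 + 8 + 4 = 19 (odd)

m_sum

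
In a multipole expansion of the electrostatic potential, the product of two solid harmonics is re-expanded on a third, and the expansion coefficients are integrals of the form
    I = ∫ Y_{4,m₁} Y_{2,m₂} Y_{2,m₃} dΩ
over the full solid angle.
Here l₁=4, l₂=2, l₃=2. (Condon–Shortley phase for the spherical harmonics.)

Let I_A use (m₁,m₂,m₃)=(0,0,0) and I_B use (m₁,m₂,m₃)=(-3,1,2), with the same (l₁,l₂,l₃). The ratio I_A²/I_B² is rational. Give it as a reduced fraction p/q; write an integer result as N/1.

l's match ⇒ only the (l;m) 3-j factors differ between A and B.
A: triangle coeff Δ(4,2,2) = 1/630; Σ_t [2,2]: t=2:+1/16 = 1/16; (3j)²=2/35 [(4 2 2; 0 0 0)], sign=+1
B: triangle coeff Δ(4,2,2) = 1/630; Σ_t [3,3]: t=3:−1/144 = -1/144; (3j)²=1/18 [(4 2 2; -3 1 2)], sign=-1
I_A²/I_B² = (2/35)/(1/18) = 36/35

36/35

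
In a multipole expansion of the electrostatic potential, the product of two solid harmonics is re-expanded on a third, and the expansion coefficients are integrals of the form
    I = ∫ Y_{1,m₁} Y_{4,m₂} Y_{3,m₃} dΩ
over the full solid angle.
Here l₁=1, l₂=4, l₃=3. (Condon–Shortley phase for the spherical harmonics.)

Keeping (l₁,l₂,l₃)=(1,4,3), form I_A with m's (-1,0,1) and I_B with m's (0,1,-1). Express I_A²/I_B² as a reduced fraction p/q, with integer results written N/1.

2/5

Shared (l₁,l₂,l₃)=(1,4,3): N and (l;000)² cancel in I_A²/I_B².
A: Δ = 2!·0!·6!/9! = 1/252; Racah Σ t=2..2: t=2:+1/96 = 1/96; ⇒ 3j(1 4 3; -1 0 1)² = 1/42, sgn +1
B: Δ = 2!·0!·6!/9! = 1/252; Racah Σ t=1..1: t=1:−1/48 = -1/48; ⇒ 3j(1 4 3; 0 1 -1)² = 5/84, sgn -1
I_A²/I_B² = (1/42)/(5/84) = 2/5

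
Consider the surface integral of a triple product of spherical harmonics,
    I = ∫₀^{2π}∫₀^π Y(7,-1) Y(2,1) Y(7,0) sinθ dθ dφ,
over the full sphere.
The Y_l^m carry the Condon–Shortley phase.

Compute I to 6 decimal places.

-0.026159

Checks pass: Σm=0; 16 even; l₃=7∈[5,9].
(2·7+1)(2·2+1)(2·7+1) = 1125
Δ: 2! 12! 2! / 17! → 1/185640
sum: t=0:+1/2419200 t=1:−1/518400 t=2:+1/2419200 = -1/907200
3j²(7 2 7; 0 0 0) = Δ·Π!·Σ² = 56/3315  (sign +1)
sum: t=1:−1/1209600 t=2:+1/1036800 = 1/7257600
3j²(7 2 7; -1 1 0) = Δ·Π!·Σ² = 1/2210  (sign -1)
combine: 4πI² = 1125·56/3315·1/2210 = 420/48841
take √, sign -1: I = -0.02615938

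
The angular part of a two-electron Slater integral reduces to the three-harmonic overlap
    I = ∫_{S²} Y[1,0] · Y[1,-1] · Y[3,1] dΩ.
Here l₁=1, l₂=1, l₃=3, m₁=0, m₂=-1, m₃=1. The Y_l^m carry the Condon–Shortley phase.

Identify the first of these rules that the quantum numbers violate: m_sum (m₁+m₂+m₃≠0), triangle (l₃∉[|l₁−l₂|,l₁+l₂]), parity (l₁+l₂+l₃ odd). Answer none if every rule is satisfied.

triangle

m₁+m₂+m₃ = 0 − 1 + 1 = 0  ✓
triangle: |1−1|=0 ≤ l₃=3 ≤ 1+1=2  ✗
parity: l₁+l₂+l₃ = 5 is odd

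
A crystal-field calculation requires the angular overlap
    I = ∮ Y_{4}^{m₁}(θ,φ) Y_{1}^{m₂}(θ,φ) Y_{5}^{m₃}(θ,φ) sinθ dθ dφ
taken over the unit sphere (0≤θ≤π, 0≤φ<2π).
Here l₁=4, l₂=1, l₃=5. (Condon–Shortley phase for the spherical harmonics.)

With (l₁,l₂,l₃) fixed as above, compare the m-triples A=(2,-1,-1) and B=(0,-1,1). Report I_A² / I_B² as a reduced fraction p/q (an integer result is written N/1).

2/5

l's match ⇒ only the (l;m) 3-j factors differ between A and B.
A: triangle coeff Δ(4,1,5) = 1/495; Σ_t [0,0]: t=0:+1/2880 = 1/2880; (3j)²=2/165 [(4 1 5; 2 -1 -1)], sign=+1
B: triangle coeff Δ(4,1,5) = 1/495; Σ_t [0,0]: t=0:+1/1152 = 1/1152; (3j)²=1/33 [(4 1 5; 0 -1 1)], sign=+1
I_A²/I_B² = (2/165)/(1/33) = 2/5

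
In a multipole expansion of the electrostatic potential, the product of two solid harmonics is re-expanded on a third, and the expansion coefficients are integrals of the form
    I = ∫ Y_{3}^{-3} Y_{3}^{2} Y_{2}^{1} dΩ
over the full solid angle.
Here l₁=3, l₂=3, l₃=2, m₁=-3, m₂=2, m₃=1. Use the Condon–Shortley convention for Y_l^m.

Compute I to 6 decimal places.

-0.210261

Rules hold: Σm=0, L=8 even, 0≤2≤6.
N = 7·7·5 = 245
Δ = 4!·2!·2!/9! = 1/3780
Racah Σ t=1..3: t=1:−1/24 t=2:+1/4 t=3:−1/24 = 1/6
⇒ 3j(3 3 2; 0 0 0)² = 4/105, sgn +1
Racah Σ t=4..4: t=4:+1/48 = 1/48
⇒ 3j(3 3 2; -3 2 1)² = 5/84, sgn -1
4πI² = N·(3j₀)²·(3jₘ)² = 5/9
I = -1·√(0.555556/4π) = -0.21026104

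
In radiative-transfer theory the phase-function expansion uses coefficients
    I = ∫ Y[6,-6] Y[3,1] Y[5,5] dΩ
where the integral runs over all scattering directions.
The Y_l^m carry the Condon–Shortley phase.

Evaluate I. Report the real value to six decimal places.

m-sum 0 ✓  L=14 even ✓  3≤5≤9 ✓
Π(2lᵢ+1) = 13×7×11 = 1001
triangle coeff Δ(6,3,5) = 1/675675
Σ_t [1,3]: t=1:−1/8640 t=2:+1/2304 t=3:−1/8640 = 7/34560
(3j)²=7/429 [(6 3 5; 0 0 0)], sign=-1
Σ_t [4,4]: t=4:+1/1935360 = 1/1935360
(3j)²=3/91 [(6 3 5; -6 1 5)], sign=+1
⇒ 4πI² = 7/13
I = (-1)√(7/13/(4π)) = -0.20700098

-0.207001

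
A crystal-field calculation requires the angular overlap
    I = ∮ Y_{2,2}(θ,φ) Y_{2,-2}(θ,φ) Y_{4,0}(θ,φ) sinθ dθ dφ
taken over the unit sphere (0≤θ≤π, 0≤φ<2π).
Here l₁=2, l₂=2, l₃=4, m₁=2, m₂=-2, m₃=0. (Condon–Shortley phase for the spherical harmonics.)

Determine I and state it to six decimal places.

m-sum 0 ✓  L=8 even ✓  0≤4≤4 ✓
Π(2lᵢ+1) = 5×5×9 = 225
triangle coeff Δ(2,2,4) = 1/630
Σ_t [0,0]: t=0:+1/16 = 1/16
(3j)²=2/35 [(2 2 4; 0 0 0)], sign=+1
Σ_t [0,0]: t=0:+1/576 = 1/576
(3j)²=1/630 [(2 2 4; 2 -2 0)], sign=+1
⇒ 4πI² = 1/49
I = (+1)√(1/49/(4π)) = 0.04029926

0.040299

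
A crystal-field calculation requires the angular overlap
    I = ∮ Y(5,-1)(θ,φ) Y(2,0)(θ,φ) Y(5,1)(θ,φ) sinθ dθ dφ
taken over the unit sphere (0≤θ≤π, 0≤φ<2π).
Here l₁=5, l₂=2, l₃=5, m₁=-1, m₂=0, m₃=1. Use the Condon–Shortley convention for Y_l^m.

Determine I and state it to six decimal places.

Rules hold: Σm=0, L=12 even, 3≤5≤7.
N = 11·5·11 = 605
Δ = 2!·8!·2!/13! = 1/38610
Racah Σ t=0..2: t=0:+1/2880 t=1:−1/576 t=2:+1/2880 = -1/960
⇒ 3j(5 2 5; 0 0 0)² = 10/429, sgn +1
Racah Σ t=0..2: t=0:+1/5760 t=1:−1/720 t=2:+1/2304 = -1/1280
⇒ 3j(5 2 5; -1 0 1)² = 27/1430, sgn -1
4πI² = N·(3j₀)²·(3jₘ)² = 45/169
I = -1·√(0.266272/4π) = -0.14556534

-0.145565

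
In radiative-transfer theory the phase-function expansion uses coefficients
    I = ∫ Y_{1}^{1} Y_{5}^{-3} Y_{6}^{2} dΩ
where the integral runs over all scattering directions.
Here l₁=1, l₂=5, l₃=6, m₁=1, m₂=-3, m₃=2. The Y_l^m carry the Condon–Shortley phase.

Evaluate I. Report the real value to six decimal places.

Rules hold: Σm=0, L=12 even, 4≤6≤6.
N = 3·11·13 = 429
Δ = 0!·2!·10!/13! = 1/858
Racah Σ t=0..0: t=0:+1/14400 = 1/14400
⇒ 3j(1 5 6; 0 0 0)² = 6/143, sgn +1
Racah Σ t=0..0: t=0:+1/161280 = 1/161280
⇒ 3j(1 5 6; 1 -3 2)² = 1/143, sgn +1
4πI² = N·(3j₀)²·(3jₘ)² = 18/143
I = +1·√(0.125874/4π) = 0.10008369

0.100084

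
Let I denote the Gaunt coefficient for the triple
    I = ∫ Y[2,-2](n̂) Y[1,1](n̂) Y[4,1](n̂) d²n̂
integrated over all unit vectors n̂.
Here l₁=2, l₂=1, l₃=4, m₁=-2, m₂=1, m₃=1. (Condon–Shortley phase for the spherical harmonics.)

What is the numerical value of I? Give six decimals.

|2−1|≤4≤2+1 violated ⇒ I = 0

0.000000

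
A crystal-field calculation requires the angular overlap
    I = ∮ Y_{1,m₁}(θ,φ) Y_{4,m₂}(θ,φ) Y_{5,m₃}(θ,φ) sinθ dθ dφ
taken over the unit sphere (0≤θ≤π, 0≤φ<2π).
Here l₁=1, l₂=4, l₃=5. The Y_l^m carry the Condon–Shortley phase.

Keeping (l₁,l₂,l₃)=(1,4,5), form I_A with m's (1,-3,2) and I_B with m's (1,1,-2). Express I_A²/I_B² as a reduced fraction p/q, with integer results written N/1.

Same 1,4,5: normalisation and zero-m 3j drop out of the ratio.
A: Δ: 0! 2! 8! / 11! → 1/495; sum: t=0:+1/10080 = 1/10080; 3j²(1 4 5; 1 -3 2) = Δ·Π!·Σ² = 1/165  (sign -1)
B: Δ: 0! 2! 8! / 11! → 1/495; sum: t=0:+1/1440 = 1/1440; 3j²(1 4 5; 1 1 -2) = Δ·Π!·Σ² = 7/165  (sign -1)
I_A²/I_B² = (1/165)/(7/165) = 1/7

1/7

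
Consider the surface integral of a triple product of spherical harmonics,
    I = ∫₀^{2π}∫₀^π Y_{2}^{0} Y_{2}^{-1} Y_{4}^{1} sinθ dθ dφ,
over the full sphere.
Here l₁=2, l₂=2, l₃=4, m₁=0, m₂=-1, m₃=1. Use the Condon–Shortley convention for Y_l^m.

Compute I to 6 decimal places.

m-sum 0 ✓  L=8 even ✓  0≤4≤4 ✓
Π(2lᵢ+1) = 5×5×9 = 225
triangle coeff Δ(2,2,4) = 1/630
Σ_t [0,0]: t=0:+1/16 = 1/16
(3j)²=2/35 [(2 2 4; 0 0 0)], sign=+1
Σ_t [0,0]: t=0:+1/24 = 1/24
(3j)²=1/21 [(2 2 4; 0 -1 1)], sign=-1
⇒ 4πI² = 30/49
I = (-1)√(30/49/(4π)) = -0.22072812

-0.220728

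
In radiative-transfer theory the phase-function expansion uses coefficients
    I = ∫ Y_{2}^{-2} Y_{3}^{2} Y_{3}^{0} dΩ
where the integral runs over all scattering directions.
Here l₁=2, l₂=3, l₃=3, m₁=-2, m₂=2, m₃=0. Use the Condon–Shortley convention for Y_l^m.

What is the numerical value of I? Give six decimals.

-0.188063

Checks pass: Σm=0; 8 even; l₃=3∈[1,5].
(2·2+1)(2·3+1)(2·3+1) = 245
Δ: 2! 2! 4! / 9! → 1/3780
sum: t=0:+1/24 t=1:−1/4 t=2:+1/24 = -1/6
3j²(2 3 3; 0 0 0) = Δ·Π!·Σ² = 4/105  (sign +1)
sum: t=2:+1/24 = 1/24
3j²(2 3 3; -2 2 0) = Δ·Π!·Σ² = 1/21  (sign -1)
combine: 4πI² = 245·4/105·1/21 = 4/9
take √, sign -1: I = -0.18806319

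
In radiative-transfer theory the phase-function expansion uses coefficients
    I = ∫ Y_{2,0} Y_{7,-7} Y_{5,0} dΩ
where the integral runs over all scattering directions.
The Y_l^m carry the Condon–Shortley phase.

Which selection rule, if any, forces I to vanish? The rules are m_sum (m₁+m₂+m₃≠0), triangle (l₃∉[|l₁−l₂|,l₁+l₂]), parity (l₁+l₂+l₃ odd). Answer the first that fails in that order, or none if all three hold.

Σmᵢ = -7  ✗
l₃∈[|l₁−l₂|,l₁+l₂]=[5,9], have l₃=5
Σlᵢ = 14 ⇒ even

m_sum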